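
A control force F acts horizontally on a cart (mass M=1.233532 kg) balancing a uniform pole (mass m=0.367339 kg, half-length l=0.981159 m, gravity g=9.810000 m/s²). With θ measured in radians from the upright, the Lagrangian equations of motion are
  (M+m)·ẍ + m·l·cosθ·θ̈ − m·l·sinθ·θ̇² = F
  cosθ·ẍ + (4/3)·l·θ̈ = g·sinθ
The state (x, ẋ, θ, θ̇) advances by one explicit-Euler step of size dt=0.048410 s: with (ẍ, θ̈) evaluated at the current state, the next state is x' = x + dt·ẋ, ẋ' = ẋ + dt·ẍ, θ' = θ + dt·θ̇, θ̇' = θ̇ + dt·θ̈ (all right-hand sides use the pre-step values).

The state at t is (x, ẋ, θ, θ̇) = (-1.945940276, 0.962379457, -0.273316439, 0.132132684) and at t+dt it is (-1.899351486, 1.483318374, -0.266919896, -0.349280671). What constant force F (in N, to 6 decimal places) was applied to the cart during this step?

ẍ = (ẋ'−ẋ)/dt = (1.483318374−0.962379457)/0.048410 = 10.760977
θ̈ = (θ̇'−θ̇)/dt = (-0.349280671−0.132132684)/0.048410 = -9.944502
sinθ=-0.269926, cosθ=0.962881
F = (M+m)·ẍ + m·l·cosθ·θ̈ − m·l·sinθ·θ̇² = 17.226937 + -3.451136 − -0.001699 = 13.777499

F = 13.777499 N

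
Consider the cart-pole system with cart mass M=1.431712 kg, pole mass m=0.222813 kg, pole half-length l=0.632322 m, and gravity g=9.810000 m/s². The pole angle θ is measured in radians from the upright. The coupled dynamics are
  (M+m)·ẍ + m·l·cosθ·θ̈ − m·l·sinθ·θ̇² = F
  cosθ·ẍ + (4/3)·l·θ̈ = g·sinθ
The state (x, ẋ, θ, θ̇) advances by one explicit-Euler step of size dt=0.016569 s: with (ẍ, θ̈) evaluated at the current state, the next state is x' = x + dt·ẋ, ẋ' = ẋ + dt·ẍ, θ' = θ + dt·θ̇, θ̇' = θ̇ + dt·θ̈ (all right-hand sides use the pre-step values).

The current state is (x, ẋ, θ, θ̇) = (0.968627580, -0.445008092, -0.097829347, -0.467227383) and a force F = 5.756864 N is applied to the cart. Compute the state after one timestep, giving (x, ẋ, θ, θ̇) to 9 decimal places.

sinθ=-0.097673374, cosθ=0.995218525
temp = (F + m·l·θ̇²·sinθ)/(M+m) = (5.756864 + -0.003004081)/1.654525 = 3.477650637
θ̈ = (g·sinθ − cosθ·temp)/(l·(4/3 − m·cos²θ/(M+m))) = -5.824280904
ẍ = temp − m·l·θ̈·cosθ/(M+m) = 3.971240518
Euler: x'=0.968627580+0.016569·-0.445008092=0.961254241, ẋ'=-0.445008092+0.016569·3.971240518=-0.379208608
       θ'=-0.097829347+0.016569·-0.467227383=-0.105570838, θ̇'=-0.467227383+0.016569·-5.824280904=-0.563729893

(0.961254241, -0.379208608, -0.105570838, -0.563729893)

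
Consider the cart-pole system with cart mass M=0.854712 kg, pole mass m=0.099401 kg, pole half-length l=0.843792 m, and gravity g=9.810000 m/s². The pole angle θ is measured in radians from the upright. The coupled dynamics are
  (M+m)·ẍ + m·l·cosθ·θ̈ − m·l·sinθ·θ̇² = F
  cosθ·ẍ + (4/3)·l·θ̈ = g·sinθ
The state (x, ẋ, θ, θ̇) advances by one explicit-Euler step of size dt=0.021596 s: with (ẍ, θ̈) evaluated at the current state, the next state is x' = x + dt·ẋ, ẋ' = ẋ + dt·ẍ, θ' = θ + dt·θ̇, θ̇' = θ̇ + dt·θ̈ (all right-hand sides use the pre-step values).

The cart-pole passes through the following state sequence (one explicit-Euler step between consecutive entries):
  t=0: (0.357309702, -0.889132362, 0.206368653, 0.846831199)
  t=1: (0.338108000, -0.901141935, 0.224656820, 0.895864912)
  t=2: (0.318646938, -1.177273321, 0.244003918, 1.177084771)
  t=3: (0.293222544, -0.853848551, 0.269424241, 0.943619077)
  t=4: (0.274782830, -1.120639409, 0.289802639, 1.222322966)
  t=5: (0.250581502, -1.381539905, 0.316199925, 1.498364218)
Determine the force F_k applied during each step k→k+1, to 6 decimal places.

step 0→1:
  ẍ = (ẋ'−ẋ)/dt = (-0.901141935−-0.889132362)/0.021596 = -0.556102
  θ̈ = (θ̇'−θ̇)/dt = (0.895864912−0.846831199)/0.021596 = 2.270500
  sinθ=0.204907, cosθ=0.978781
  F = (M+m)·ẍ + m·l·cosθ·θ̈ − m·l·sinθ·θ̇² = -0.530584 + 0.186395 − 0.012325 = -0.356514
step 1→2:
  ẍ = (ẋ'−ẋ)/dt = (-1.177273321−-0.901141935)/0.021596 = -12.786228
  θ̈ = (θ̇'−θ̇)/dt = (1.177084771−0.895864912)/0.021596 = 13.021849
  sinθ=0.222772, cosθ=0.974871
  F = (M+m)·ẍ + m·l·cosθ·θ̈ − m·l·sinθ·θ̇² = -12.199507 + 1.064745 − 0.014996 = -11.149757
step 2→3:
  ẍ = (ẋ'−ẋ)/dt = (-0.853848551−-1.177273321)/0.021596 = 14.976142
  θ̈ = (θ̇'−θ̇)/dt = (0.943619077−1.177084771)/0.021596 = -10.810599
  sinθ=0.241590, cosθ=0.970378
  F = (M+m)·ẍ + m·l·cosθ·θ̈ − m·l·sinθ·θ̇² = 14.288932 + -0.879867 − 0.028075 = 13.380990
step 3→4:
  ẍ = (ẋ'−ẋ)/dt = (-1.120639409−-0.853848551)/0.021596 = -12.353716
  θ̈ = (θ̇'−θ̇)/dt = (1.222322966−0.943619077)/0.021596 = 12.905348
  sinθ=0.266176, cosθ=0.963924
  F = (M+m)·ẍ + m·l·cosθ·θ̈ − m·l·sinθ·θ̇² = -11.786841 + 1.043371 − 0.019879 = -10.763349
step 4→5:
  ẍ = (ẋ'−ẋ)/dt = (-1.381539905−-1.120639409)/0.021596 = -12.080964
  θ̈ = (θ̇'−θ̇)/dt = (1.498364218−1.222322966)/0.021596 = 12.782055
  sinθ=0.285763, cosθ=0.958300
  F = (M+m)·ẍ + m·l·cosθ·θ̈ − m·l·sinθ·θ̇² = -11.526605 + 1.027374 − 0.035810 = -10.535041

F_0 = -0.356514 N
F_1 = -11.149757 N
F_2 = 13.380990 N
F_3 = -10.763349 N
F_4 = -10.535041 N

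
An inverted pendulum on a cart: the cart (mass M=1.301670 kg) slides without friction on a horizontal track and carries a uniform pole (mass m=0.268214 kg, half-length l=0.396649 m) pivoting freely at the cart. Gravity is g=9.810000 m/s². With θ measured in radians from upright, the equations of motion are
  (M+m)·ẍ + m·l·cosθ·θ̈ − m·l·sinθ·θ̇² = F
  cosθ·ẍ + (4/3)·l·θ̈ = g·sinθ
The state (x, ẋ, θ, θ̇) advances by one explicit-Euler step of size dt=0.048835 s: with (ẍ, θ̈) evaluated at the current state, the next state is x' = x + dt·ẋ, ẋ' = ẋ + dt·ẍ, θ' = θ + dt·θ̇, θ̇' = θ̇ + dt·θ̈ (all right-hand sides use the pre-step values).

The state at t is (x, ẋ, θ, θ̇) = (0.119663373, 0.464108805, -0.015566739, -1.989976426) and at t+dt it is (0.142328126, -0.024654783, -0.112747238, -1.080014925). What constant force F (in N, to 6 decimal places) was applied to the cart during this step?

F = -13.723471 N

ẍ = (ẋ'−ẋ)/dt = (-0.024654783−0.464108805)/0.048835 = -10.008469
θ̈ = (θ̇'−θ̇)/dt = (-1.080014925−-1.989976426)/0.048835 = 18.633388
sinθ=-0.015566, cosθ=0.999879
F = (M+m)·ẍ + m·l·cosθ·θ̈ − m·l·sinθ·θ̇² = -15.712136 + 1.982107 − -0.006558 = -13.723471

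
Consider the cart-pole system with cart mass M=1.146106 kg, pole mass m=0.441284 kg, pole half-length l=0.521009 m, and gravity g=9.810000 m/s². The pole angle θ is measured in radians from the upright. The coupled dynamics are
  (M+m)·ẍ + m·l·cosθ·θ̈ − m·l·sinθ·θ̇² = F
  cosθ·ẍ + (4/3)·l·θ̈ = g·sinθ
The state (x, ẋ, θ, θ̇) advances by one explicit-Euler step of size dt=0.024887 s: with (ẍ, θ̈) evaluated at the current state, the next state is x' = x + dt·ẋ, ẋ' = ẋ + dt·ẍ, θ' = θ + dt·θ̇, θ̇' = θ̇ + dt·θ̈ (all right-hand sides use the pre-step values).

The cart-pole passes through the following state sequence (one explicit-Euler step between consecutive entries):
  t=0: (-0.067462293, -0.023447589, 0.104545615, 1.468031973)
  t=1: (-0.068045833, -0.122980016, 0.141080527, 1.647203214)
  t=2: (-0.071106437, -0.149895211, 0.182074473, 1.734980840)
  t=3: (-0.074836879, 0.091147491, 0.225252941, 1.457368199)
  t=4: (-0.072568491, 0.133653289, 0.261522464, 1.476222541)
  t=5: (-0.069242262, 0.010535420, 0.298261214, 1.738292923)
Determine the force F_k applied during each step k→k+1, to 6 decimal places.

F_0 = -4.754078 N
F_1 = -1.001616 N
F_2 = 12.727062 N
F_3 = 2.771900 N
F_4 = -5.643726 N

step 0→1:
  ẍ = (ẋ'−ẋ)/dt = (-0.122980016−-0.023447589)/0.024887 = -3.999374
  θ̈ = (θ̇'−θ̇)/dt = (1.647203214−1.468031973)/0.024887 = 7.199391
  sinθ=0.104355, cosθ=0.994540
  F = (M+m)·ẍ + m·l·cosθ·θ̈ − m·l·sinθ·θ̇² = -6.348567 + 1.646196 − 0.051707 = -4.754078
step 1→2:
  ẍ = (ẋ'−ẋ)/dt = (-0.149895211−-0.122980016)/0.024887 = -1.081496
  θ̈ = (θ̇'−θ̇)/dt = (1.734980840−1.647203214)/0.024887 = 3.527047
  sinθ=0.140613, cosθ=0.990065
  F = (M+m)·ẍ + m·l·cosθ·θ̈ − m·l·sinθ·θ̇² = -1.716756 + 0.802857 − 0.087717 = -1.001616
step 2→3:
  ẍ = (ẋ'−ẋ)/dt = (0.091147491−-0.149895211)/0.024887 = 9.685486
  θ̈ = (θ̇'−θ̇)/dt = (1.457368199−1.734980840)/0.024887 = -11.154926
  sinθ=0.181070, cosθ=0.983470
  F = (M+m)·ẍ + m·l·cosθ·θ̈ − m·l·sinθ·θ̇² = 15.374644 + -2.522268 − 0.125314 = 12.727062
step 3→4:
  ẍ = (ẋ'−ẋ)/dt = (0.133653289−0.091147491)/0.024887 = 1.707952
  θ̈ = (θ̇'−θ̇)/dt = (1.476222541−1.457368199)/0.024887 = 0.757598
  sinθ=0.223353, cosθ=0.974738
  F = (M+m)·ẍ + m·l·cosθ·θ̈ − m·l·sinθ·θ̇² = 2.711186 + 0.169781 − 0.109067 = 2.771900
step 4→5:
  ẍ = (ẋ'−ẋ)/dt = (0.010535420−0.133653289)/0.024887 = -4.947076
  θ̈ = (θ̇'−θ̇)/dt = (1.738292923−1.476222541)/0.024887 = 10.530413
  sinθ=0.258552, cosθ=0.965997
  F = (M+m)·ẍ + m·l·cosθ·θ̈ − m·l·sinθ·θ̇² = -7.852938 + 2.338755 − 0.129543 = -5.643726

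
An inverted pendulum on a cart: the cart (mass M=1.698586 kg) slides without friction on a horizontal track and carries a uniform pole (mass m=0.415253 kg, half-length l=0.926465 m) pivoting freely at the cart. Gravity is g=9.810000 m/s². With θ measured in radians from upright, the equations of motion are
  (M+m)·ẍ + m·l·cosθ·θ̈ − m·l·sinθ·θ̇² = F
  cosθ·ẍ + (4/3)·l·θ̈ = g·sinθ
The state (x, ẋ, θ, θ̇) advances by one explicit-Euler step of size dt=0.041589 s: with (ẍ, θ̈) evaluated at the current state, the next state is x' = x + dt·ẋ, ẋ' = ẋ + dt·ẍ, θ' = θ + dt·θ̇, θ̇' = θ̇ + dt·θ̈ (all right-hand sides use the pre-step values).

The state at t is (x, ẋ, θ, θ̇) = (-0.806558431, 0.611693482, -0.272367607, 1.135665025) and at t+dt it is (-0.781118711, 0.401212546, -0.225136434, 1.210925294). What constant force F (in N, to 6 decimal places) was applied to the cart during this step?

ẍ = (ẋ'−ẋ)/dt = (0.401212546−0.611693482)/0.041589 = -5.060976
θ̈ = (θ̇'−θ̇)/dt = (1.210925294−1.135665025)/0.041589 = 1.809620
sinθ=-0.269013, cosθ=0.963137
F = (M+m)·ẍ + m·l·cosθ·θ̈ − m·l·sinθ·θ̇² = -10.698089 + 0.670528 − -0.133480 = -9.894081

F = -9.894081 N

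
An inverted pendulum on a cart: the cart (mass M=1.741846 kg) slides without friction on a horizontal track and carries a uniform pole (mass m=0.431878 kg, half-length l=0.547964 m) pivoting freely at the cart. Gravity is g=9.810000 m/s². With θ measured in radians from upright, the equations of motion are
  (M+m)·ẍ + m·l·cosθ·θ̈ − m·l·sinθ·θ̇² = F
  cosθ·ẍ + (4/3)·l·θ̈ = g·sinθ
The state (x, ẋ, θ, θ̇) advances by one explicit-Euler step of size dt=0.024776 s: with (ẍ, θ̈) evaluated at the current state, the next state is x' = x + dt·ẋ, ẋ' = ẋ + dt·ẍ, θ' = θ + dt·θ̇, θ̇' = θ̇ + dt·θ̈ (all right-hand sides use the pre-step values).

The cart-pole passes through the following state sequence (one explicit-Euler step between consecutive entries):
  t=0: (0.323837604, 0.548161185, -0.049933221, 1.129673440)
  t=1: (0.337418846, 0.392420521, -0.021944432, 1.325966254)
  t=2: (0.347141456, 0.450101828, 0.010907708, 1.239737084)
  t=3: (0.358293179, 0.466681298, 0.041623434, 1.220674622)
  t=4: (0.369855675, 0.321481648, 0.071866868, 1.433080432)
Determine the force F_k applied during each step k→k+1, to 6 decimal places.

F_0 = -11.776245 N
F_1 = 4.246364 N
F_2 = 1.268565 N
F_3 = -10.726689 N

step 0→1:
  ẍ = (ẋ'−ẋ)/dt = (0.392420521−0.548161185)/0.024776 = -6.285949
  θ̈ = (θ̇'−θ̇)/dt = (1.325966254−1.129673440)/0.024776 = 7.922700
  sinθ=-0.049912, cosθ=0.998754
  F = (M+m)·ẍ + m·l·cosθ·θ̈ − m·l·sinθ·θ̇² = -13.663917 + 1.872599 − -0.015074 = -11.776245
step 1→2:
  ẍ = (ẋ'−ẋ)/dt = (0.450101828−0.392420521)/0.024776 = 2.328112
  θ̈ = (θ̇'−θ̇)/dt = (1.239737084−1.325966254)/0.024776 = -3.480351
  sinθ=-0.021943, cosθ=0.999759
  F = (M+m)·ẍ + m·l·cosθ·θ̈ − m·l·sinθ·θ̇² = 5.060673 + -0.823439 − -0.009130 = 4.246364
step 2→3:
  ẍ = (ẋ'−ẋ)/dt = (0.466681298−0.450101828)/0.024776 = 0.669175
  θ̈ = (θ̇'−θ̇)/dt = (1.220674622−1.239737084)/0.024776 = -0.769392
  sinθ=0.010907, cosθ=0.999941
  F = (M+m)·ẍ + m·l·cosθ·θ̈ − m·l·sinθ·θ̇² = 1.454601 + -0.182069 − 0.003967 = 1.268565
step 3→4:
  ẍ = (ẋ'−ẋ)/dt = (0.321481648−0.466681298)/0.024776 = -5.860496
  θ̈ = (θ̇'−θ̇)/dt = (1.433080432−1.220674622)/0.024776 = 8.573047
  sinθ=0.041611, cosθ=0.999134
  F = (M+m)·ẍ + m·l·cosθ·θ̈ − m·l·sinθ·θ̇² = -12.739101 + 2.027085 − 0.014673 = -10.726689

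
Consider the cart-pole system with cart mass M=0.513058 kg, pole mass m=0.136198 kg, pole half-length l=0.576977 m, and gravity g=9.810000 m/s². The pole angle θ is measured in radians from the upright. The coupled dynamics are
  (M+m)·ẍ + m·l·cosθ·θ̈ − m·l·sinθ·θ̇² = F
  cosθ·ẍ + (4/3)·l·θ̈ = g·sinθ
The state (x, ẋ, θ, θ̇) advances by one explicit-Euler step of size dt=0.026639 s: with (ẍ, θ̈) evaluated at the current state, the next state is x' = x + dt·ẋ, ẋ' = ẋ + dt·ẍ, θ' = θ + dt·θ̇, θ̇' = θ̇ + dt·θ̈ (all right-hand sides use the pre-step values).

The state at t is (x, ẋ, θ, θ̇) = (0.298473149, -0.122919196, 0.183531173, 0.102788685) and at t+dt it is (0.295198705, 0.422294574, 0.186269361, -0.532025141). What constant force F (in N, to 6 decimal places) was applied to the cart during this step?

F = 11.446805 N

ẍ = (ẋ'−ẋ)/dt = (0.422294574−-0.122919196)/0.026639 = 20.466751
θ̈ = (θ̇'−θ̇)/dt = (-0.532025141−0.102788685)/0.026639 = -23.830242
sinθ=0.182503, cosθ=0.983205
F = (M+m)·ẍ + m·l·cosθ·θ̈ − m·l·sinθ·θ̇² = 13.288161 + -1.841204 − 0.000152 = 11.446805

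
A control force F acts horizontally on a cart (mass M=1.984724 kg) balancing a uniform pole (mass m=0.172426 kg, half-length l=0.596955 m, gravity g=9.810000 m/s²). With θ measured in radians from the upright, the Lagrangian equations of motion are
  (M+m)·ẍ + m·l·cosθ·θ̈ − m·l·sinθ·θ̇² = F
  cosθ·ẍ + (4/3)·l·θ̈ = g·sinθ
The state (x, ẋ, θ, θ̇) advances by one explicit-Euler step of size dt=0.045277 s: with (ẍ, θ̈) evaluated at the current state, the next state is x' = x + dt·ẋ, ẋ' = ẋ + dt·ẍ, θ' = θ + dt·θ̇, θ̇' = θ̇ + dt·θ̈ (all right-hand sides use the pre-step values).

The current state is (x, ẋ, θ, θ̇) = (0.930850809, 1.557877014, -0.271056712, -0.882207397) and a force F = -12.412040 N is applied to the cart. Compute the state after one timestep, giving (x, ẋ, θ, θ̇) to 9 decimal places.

sinθ=-0.267749716, cosθ=0.963488500
temp = (F + m·l·θ̇²·sinθ)/(M+m) = (-12.412040 + -0.021449381)/2.157150 = -5.763850164
θ̈ = (g·sinθ − cosθ·temp)/(l·(4/3 − m·cos²θ/(M+m))) = 3.893832296
ẍ = temp − m·l·θ̈·cosθ/(M+m) = -5.942864487
Euler: x'=0.930850809+0.045277·1.557877014=1.001386807, ẋ'=1.557877014+0.045277·-5.942864487=1.288801939
       θ'=-0.271056712+0.045277·-0.882207397=-0.311000416, θ̇'=-0.882207397+0.045277·3.893832296=-0.705906352

(1.001386807, 1.288801939, -0.311000416, -0.705906352)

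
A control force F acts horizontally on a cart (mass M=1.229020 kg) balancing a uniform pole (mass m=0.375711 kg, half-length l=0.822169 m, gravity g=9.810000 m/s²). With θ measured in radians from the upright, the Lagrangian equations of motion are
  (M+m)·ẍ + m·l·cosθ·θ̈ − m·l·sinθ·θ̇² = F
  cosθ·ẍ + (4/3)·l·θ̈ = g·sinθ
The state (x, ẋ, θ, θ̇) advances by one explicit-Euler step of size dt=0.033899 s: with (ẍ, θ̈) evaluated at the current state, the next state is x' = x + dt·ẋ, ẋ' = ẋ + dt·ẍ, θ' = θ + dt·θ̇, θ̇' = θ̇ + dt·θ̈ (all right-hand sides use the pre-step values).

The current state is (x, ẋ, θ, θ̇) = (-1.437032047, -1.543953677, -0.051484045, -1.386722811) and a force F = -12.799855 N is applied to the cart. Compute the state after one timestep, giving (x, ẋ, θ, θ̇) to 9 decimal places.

sinθ=-0.051461304, cosθ=0.998674989
temp = (F + m·l·θ̇²·sinθ)/(M+m) = (-12.799855 + -0.030568569)/1.604731 = -7.995373411
θ̈ = (g·sinθ − cosθ·temp)/(l·(4/3 − m·cos²θ/(M+m))) = 8.272050217
ẍ = temp − m·l·θ̈·cosθ/(M+m) = -9.585567378
Euler: x'=-1.437032047+0.033899·-1.543953677=-1.489370533, ẋ'=-1.543953677+0.033899·-9.585567378=-1.868894826
       θ'=-0.051484045+0.033899·-1.386722811=-0.098492562, θ̇'=-1.386722811+0.033899·8.272050217=-1.106308581

(-1.489370533, -1.868894826, -0.098492562, -1.106308581)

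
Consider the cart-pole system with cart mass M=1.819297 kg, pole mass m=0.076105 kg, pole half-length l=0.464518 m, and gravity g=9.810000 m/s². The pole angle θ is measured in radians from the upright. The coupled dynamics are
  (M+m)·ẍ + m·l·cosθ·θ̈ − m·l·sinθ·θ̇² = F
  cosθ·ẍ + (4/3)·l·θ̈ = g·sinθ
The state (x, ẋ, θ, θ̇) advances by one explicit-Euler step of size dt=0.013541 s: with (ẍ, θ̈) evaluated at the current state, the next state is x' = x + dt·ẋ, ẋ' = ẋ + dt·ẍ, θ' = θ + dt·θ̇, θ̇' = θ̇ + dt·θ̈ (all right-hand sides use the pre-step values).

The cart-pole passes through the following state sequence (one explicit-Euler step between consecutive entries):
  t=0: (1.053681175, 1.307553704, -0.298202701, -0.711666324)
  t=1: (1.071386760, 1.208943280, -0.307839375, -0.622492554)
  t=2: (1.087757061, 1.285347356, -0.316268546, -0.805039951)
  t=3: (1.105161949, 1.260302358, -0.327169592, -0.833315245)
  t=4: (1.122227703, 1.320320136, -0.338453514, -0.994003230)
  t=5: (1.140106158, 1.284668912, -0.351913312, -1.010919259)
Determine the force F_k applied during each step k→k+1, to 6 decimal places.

F_0 = -13.575202 N
F_1 = 10.244633 N
F_2 = -3.568707 N
F_3 = 8.011617 N
F_4 = -5.020342 N

step 0→1:
  ẍ = (ẋ'−ẋ)/dt = (1.208943280−1.307553704)/0.013541 = -7.282359
  θ̈ = (θ̇'−θ̇)/dt = (-0.622492554−-0.711666324)/0.013541 = 6.585464
  sinθ=-0.293803, cosθ=0.955866
  F = (M+m)·ẍ + m·l·cosθ·θ̈ − m·l·sinθ·θ̇² = -13.802998 + 0.222535 − -0.005260 = -13.575202
step 1→2:
  ẍ = (ẋ'−ẋ)/dt = (1.285347356−1.208943280)/0.013541 = 5.642425
  θ̈ = (θ̇'−θ̇)/dt = (-0.805039951−-0.622492554)/0.013541 = -13.481087
  sinθ=-0.303000, cosθ=0.952990
  F = (M+m)·ẍ + m·l·cosθ·θ̈ − m·l·sinθ·θ̇² = 10.694663 + -0.454181 − -0.004151 = 10.244633
step 2→3:
  ẍ = (ẋ'−ẋ)/dt = (1.260302358−1.285347356)/0.013541 = -1.849568
  θ̈ = (θ̇'−θ̇)/dt = (-0.833315245−-0.805039951)/0.013541 = -2.088124
  sinθ=-0.311022, cosθ=0.950403
  F = (M+m)·ẍ + m·l·cosθ·θ̈ − m·l·sinθ·θ̇² = -3.505675 + -0.070158 − -0.007126 = -3.568707
step 3→4:
  ẍ = (ẋ'−ẋ)/dt = (1.320320136−1.260302358)/0.013541 = 4.432300
  θ̈ = (θ̇'−θ̇)/dt = (-0.994003230−-0.833315245)/0.013541 = -11.866774
  sinθ=-0.321364, cosθ=0.946956
  F = (M+m)·ẍ + m·l·cosθ·θ̈ − m·l·sinθ·θ̇² = 8.400991 + -0.397263 − -0.007889 = 8.011617
step 4→5:
  ẍ = (ẋ'−ẋ)/dt = (1.284668912−1.320320136)/0.013541 = -2.632835
  θ̈ = (θ̇'−θ̇)/dt = (-1.010919259−-0.994003230)/0.013541 = -1.249245
  sinθ=-0.332029, cosθ=0.943269
  F = (M+m)·ẍ + m·l·cosθ·θ̈ − m·l·sinθ·θ̇² = -4.990282 + -0.041658 − -0.011598 = -5.020342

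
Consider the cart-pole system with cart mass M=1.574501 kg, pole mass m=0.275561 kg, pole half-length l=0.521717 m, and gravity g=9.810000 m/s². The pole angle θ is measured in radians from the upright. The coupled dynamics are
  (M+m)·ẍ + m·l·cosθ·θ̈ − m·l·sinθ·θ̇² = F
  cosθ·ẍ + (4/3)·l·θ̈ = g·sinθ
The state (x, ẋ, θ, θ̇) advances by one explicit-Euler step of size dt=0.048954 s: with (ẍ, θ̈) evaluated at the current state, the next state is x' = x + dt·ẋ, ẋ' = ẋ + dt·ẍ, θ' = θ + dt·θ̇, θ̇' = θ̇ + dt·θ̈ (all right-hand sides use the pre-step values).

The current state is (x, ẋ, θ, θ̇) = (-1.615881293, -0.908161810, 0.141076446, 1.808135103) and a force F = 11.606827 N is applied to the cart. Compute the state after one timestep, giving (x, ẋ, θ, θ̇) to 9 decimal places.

sinθ=0.140608948, cosθ=0.990065212
temp = (F + m·l·θ̇²·sinθ)/(M+m) = (11.606827 + 0.066088737)/1.850062 = 6.309472730
θ̈ = (g·sinθ − cosθ·temp)/(l·(4/3 − m·cos²θ/(M+m))) = -7.857629590
ẍ = temp − m·l·θ̈·cosθ/(M+m) = 6.914008232
Euler: x'=-1.615881293+0.048954·-0.908161810=-1.660339446, ẋ'=-0.908161810+0.048954·6.914008232=-0.569693451
       θ'=0.141076446+0.048954·1.808135103=0.229591892, θ̇'=1.808135103+0.048954·-7.857629590=1.423472704

(-1.660339446, -0.569693451, 0.229591892, 1.423472704)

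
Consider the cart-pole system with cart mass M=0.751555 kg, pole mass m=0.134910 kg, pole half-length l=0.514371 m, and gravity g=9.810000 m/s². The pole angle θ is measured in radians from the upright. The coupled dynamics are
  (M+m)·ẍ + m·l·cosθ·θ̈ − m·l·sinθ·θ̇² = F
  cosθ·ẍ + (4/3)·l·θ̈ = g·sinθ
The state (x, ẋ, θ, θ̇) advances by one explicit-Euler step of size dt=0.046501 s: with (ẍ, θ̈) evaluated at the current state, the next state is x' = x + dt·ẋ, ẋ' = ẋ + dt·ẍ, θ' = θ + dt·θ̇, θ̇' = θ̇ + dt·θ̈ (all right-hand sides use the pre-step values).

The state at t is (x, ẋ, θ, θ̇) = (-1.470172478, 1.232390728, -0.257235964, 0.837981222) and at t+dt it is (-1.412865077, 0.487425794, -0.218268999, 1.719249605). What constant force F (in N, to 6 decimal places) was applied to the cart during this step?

F = -12.917281 N

ẍ = (ẋ'−ẋ)/dt = (0.487425794−1.232390728)/0.046501 = -16.020407
θ̈ = (θ̇'−θ̇)/dt = (1.719249605−0.837981222)/0.046501 = 18.951601
sinθ=-0.254408, cosθ=0.967097
F = (M+m)·ẍ + m·l·cosθ·θ̈ − m·l·sinθ·θ̇² = -14.201530 + 1.271852 − -0.012397 = -12.917281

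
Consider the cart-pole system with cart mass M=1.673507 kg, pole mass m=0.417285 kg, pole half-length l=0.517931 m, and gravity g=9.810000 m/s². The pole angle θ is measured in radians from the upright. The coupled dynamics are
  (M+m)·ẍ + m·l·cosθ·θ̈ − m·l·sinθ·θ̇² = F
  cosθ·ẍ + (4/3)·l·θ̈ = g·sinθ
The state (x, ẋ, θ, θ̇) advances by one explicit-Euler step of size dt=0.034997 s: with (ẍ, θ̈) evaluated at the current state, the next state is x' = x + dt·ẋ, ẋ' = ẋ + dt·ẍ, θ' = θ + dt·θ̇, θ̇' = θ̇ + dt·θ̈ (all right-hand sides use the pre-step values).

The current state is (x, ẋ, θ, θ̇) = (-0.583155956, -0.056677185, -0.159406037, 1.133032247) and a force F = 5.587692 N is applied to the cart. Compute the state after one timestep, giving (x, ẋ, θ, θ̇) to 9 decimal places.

sinθ=-0.158731802, cosθ=0.987321738
temp = (F + m·l·θ̇²·sinθ)/(M+m) = (5.587692 + -0.044040594)/2.090792 = 2.651460024
θ̈ = (g·sinθ − cosθ·temp)/(l·(4/3 − m·cos²θ/(M+m))) = -7.078564258
ẍ = temp − m·l·θ̈·cosθ/(M+m) = 3.373893276
Euler: x'=-0.583155956+0.034997·-0.056677185=-0.585139487, ẋ'=-0.056677185+0.034997·3.373893276=0.061398958
       θ'=-0.159406037+0.034997·1.133032247=-0.119753307, θ̇'=1.133032247+0.034997·-7.078564258=0.885303734

(-0.585139487, 0.061398958, -0.119753307, 0.885303734)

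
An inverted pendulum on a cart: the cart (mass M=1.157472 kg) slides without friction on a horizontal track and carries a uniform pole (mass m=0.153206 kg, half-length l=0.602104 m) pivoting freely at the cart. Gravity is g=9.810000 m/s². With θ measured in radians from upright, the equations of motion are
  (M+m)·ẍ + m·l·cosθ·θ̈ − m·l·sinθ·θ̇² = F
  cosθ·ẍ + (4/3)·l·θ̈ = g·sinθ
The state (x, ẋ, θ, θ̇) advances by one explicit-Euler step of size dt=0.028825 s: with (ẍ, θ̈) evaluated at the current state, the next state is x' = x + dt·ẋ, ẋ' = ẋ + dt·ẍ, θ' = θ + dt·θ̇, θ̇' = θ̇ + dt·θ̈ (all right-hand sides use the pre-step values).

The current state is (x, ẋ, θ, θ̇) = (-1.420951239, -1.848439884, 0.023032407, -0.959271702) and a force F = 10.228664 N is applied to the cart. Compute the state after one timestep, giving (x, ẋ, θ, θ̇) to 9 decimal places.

sinθ=0.023030371, cosθ=0.999734766
temp = (F + m·l·θ̇²·sinθ)/(M+m) = (10.228664 + 0.001954931)/1.310678 = 7.805592931
θ̈ = (g·sinθ − cosθ·temp)/(l·(4/3 − m·cos²θ/(M+m))) = -10.345371095
ẍ = temp − m·l·θ̈·cosθ/(M+m) = 8.533510405
Euler: x'=-1.420951239+0.028825·-1.848439884=-1.474232519, ẋ'=-1.848439884+0.028825·8.533510405=-1.602461447
       θ'=0.023032407+0.028825·-0.959271702=-0.004618600, θ̇'=-0.959271702+0.028825·-10.345371095=-1.257477024

(-1.474232519, -1.602461447, -0.004618600, -1.257477024)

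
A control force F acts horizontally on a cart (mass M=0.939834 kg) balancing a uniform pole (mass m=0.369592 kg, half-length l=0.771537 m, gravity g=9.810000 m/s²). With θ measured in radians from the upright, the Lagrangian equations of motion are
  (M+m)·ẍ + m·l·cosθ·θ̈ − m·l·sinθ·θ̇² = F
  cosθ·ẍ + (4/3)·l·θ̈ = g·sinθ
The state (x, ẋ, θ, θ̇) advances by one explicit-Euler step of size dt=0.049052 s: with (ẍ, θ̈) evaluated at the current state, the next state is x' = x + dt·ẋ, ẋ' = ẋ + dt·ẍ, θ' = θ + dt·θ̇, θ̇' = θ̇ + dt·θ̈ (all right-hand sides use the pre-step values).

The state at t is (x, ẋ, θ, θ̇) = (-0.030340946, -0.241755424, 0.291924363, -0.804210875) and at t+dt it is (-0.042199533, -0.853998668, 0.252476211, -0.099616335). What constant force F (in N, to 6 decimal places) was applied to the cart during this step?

F = -12.473973 N

ẍ = (ẋ'−ẋ)/dt = (-0.853998668−-0.241755424)/0.049052 = -12.481514
θ̈ = (θ̇'−θ̇)/dt = (-0.099616335−-0.804210875)/0.049052 = 14.364237
sinθ=0.287796, cosθ=0.957692
F = (M+m)·ẍ + m·l·cosθ·θ̈ − m·l·sinθ·θ̇² = -16.343619 + 3.922723 − 0.053077 = -12.473973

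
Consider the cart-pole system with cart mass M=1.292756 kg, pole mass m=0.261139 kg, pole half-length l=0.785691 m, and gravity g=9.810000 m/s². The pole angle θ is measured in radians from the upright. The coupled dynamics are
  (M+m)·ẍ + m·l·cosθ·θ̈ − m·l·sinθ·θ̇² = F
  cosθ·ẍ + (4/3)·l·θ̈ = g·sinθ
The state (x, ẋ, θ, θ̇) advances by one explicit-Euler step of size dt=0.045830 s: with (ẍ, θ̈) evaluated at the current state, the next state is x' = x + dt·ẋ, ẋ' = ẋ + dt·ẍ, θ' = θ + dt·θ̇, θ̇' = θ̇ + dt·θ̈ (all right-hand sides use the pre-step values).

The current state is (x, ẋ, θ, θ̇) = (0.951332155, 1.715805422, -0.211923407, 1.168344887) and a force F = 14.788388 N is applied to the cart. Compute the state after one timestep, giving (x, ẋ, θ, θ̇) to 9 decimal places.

(1.029967517, 2.222980403, -0.158378161, 0.604768287)

sinθ=-0.210340665, cosθ=0.977628153
temp = (F + m·l·θ̇²·sinθ)/(M+m) = (14.788388 + -0.058909981)/1.553895 = 9.479069061
θ̈ = (g·sinθ − cosθ·temp)/(l·(4/3 − m·cos²θ/(M+m))) = -12.297111062
ẍ = temp − m·l·θ̈·cosθ/(M+m) = 11.066440788
Euler: x'=0.951332155+0.045830·1.715805422=1.029967517, ẋ'=1.715805422+0.045830·11.066440788=2.222980403
       θ'=-0.211923407+0.045830·1.168344887=-0.158378161, θ̇'=1.168344887+0.045830·-12.297111062=0.604768287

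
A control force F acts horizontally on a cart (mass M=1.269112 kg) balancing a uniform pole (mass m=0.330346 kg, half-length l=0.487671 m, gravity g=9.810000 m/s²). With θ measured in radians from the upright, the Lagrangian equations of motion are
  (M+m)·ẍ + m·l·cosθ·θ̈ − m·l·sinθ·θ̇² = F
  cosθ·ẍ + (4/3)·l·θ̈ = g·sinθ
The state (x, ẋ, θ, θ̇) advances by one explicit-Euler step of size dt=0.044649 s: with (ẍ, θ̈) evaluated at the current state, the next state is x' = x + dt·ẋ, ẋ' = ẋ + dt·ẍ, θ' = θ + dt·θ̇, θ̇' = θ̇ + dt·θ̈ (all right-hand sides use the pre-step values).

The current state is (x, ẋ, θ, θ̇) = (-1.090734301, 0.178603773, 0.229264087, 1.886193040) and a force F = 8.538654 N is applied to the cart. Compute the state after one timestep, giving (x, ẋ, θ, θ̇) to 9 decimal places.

sinθ=0.227260928, cosθ=0.973833903
temp = (F + m·l·θ̇²·sinθ)/(M+m) = (8.538654 + 0.130254590)/1.599458 = 5.419903861
θ̈ = (g·sinθ − cosθ·temp)/(l·(4/3 − m·cos²θ/(M+m))) = -5.495963181
ẍ = temp − m·l·θ̈·cosθ/(M+m) = 5.958982157
Euler: x'=-1.090734301+0.044649·0.178603773=-1.082759821, ẋ'=0.178603773+0.044649·5.958982157=0.444666367
       θ'=0.229264087+0.044649·1.886193040=0.313480720, θ̇'=1.886193040+0.044649·-5.495963181=1.640803780

(-1.082759821, 0.444666367, 0.313480720, 1.640803780)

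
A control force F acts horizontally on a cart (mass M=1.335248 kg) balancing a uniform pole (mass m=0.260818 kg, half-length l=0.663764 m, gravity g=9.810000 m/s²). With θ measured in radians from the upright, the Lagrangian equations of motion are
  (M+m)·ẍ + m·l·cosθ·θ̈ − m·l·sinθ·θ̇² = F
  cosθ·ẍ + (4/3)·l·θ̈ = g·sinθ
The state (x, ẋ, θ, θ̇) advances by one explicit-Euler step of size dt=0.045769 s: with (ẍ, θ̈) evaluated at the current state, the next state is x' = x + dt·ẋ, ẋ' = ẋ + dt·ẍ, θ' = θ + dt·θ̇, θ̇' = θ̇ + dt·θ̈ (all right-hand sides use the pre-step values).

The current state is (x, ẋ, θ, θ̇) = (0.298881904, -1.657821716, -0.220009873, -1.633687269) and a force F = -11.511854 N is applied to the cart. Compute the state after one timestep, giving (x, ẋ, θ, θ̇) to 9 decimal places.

(0.223005062, -2.021566006, -0.294782106, -1.343311193)

sinθ=-0.218239258, cosθ=0.975895295
temp = (F + m·l·θ̇²·sinθ)/(M+m) = (-11.511854 + -0.100837479)/1.596066 = -7.275821601
θ̈ = (g·sinθ − cosθ·temp)/(l·(4/3 − m·cos²θ/(M+m))) = 6.344383237
ẍ = temp − m·l·θ̈·cosθ/(M+m) = -7.947394313
Euler: x'=0.298881904+0.045769·-1.657821716=0.223005062, ẋ'=-1.657821716+0.045769·-7.947394313=-2.021566006
       θ'=-0.220009873+0.045769·-1.633687269=-0.294782106, θ̇'=-1.633687269+0.045769·6.344383237=-1.343311193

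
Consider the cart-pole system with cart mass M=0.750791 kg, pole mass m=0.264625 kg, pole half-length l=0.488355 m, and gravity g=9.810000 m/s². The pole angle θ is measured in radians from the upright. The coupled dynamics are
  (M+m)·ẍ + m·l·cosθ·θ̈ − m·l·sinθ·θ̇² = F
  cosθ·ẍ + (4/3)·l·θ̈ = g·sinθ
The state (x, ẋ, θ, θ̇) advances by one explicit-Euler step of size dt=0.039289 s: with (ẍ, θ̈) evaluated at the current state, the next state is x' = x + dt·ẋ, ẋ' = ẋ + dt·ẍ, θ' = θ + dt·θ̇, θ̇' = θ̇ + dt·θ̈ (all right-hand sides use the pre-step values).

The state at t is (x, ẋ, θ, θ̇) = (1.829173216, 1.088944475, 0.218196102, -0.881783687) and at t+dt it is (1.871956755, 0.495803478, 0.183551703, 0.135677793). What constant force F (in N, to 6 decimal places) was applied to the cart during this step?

F = -12.084033 N

ẍ = (ẋ'−ẋ)/dt = (0.495803478−1.088944475)/0.039289 = -15.096872
θ̈ = (θ̇'−θ̇)/dt = (0.135677793−-0.881783687)/0.039289 = 25.896854
sinθ=0.216469, cosθ=0.976290
F = (M+m)·ẍ + m·l·cosθ·θ̈ − m·l·sinθ·θ̇² = -15.329605 + 3.267324 − 0.021751 = -12.084033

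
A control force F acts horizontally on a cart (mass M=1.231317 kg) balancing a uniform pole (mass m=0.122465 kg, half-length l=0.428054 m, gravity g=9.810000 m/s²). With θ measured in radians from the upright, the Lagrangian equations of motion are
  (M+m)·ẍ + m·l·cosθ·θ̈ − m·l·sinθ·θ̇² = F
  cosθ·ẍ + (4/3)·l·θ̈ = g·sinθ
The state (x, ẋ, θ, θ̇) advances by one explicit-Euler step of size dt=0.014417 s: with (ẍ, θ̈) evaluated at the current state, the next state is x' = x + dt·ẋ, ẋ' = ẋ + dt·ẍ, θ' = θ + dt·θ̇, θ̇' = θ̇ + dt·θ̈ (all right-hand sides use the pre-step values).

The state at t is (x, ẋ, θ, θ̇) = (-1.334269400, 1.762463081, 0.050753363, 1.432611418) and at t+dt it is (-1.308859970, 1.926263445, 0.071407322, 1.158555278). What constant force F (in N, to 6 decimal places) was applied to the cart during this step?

ẍ = (ẋ'−ẋ)/dt = (1.926263445−1.762463081)/0.014417 = 11.361612
θ̈ = (θ̇'−θ̇)/dt = (1.158555278−1.432611418)/0.014417 = -19.009235
sinθ=0.050732, cosθ=0.998712
F = (M+m)·ẍ + m·l·cosθ·θ̈ − m·l·sinθ·θ̇² = 15.381146 + -0.995212 − 0.005458 = 14.380476

F = 14.380476 N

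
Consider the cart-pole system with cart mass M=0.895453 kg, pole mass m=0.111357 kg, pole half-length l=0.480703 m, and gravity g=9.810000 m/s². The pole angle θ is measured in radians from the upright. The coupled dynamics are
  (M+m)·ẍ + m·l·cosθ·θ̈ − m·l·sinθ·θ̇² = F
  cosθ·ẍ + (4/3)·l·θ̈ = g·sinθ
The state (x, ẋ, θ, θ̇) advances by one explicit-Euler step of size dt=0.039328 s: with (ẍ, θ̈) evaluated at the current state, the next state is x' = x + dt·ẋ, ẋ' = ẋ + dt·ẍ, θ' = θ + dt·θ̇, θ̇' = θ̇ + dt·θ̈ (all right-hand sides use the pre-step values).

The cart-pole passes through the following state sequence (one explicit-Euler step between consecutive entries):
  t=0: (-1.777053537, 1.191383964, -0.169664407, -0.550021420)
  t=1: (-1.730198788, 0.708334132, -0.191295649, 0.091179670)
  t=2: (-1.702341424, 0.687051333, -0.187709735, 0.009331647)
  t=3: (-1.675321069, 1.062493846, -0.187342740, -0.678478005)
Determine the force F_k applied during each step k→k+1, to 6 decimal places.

F_0 = -11.503291 N
F_1 = -0.654134 N
F_2 = 8.691717 N

step 0→1:
  ẍ = (ẋ'−ẋ)/dt = (0.708334132−1.191383964)/0.039328 = -12.282593
  θ̈ = (θ̇'−θ̇)/dt = (0.091179670−-0.550021420)/0.039328 = 16.303933
  sinθ=-0.168852, cosθ=0.985641
  F = (M+m)·ẍ + m·l·cosθ·θ̈ − m·l·sinθ·θ̇² = -12.366238 + 0.860212 − -0.002734 = -11.503291
step 1→2:
  ẍ = (ẋ'−ẋ)/dt = (0.687051333−0.708334132)/0.039328 = -0.541161
  θ̈ = (θ̇'−θ̇)/dt = (0.009331647−0.091179670)/0.039328 = -2.081164
  sinθ=-0.190131, cosθ=0.981759
  F = (M+m)·ẍ + m·l·cosθ·θ̈ − m·l·sinθ·θ̇² = -0.544847 + -0.109372 − -0.000085 = -0.654134
step 2→3:
  ẍ = (ẋ'−ẋ)/dt = (1.062493846−0.687051333)/0.039328 = 9.546443
  θ̈ = (θ̇'−θ̇)/dt = (-0.678478005−0.009331647)/0.039328 = -17.489057
  sinθ=-0.186609, cosθ=0.982434
  F = (M+m)·ẍ + m·l·cosθ·θ̈ − m·l·sinθ·θ̇² = 9.611454 + -0.919738 − -0.000001 = 8.691717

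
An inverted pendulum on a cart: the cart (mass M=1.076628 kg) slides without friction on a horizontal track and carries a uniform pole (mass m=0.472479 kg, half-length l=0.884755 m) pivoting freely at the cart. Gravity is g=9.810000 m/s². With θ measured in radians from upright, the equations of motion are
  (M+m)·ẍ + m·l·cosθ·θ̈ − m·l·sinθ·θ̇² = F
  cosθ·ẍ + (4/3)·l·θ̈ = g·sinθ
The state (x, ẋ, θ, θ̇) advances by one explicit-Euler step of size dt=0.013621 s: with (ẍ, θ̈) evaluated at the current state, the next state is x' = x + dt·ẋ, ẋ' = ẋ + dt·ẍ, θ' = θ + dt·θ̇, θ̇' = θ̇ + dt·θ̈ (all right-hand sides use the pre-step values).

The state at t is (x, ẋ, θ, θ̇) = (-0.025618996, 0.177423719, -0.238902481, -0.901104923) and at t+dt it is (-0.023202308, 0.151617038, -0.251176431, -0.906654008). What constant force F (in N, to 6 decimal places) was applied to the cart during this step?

ẍ = (ẋ'−ẋ)/dt = (0.151617038−0.177423719)/0.013621 = -1.894625
θ̈ = (θ̇'−θ̇)/dt = (-0.906654008−-0.901104923)/0.013621 = -0.407392
sinθ=-0.236636, cosθ=0.971598
F = (M+m)·ẍ + m·l·cosθ·θ̈ − m·l·sinθ·θ̇² = -2.934976 + -0.165464 − -0.080323 = -3.020118

F = -3.020118 N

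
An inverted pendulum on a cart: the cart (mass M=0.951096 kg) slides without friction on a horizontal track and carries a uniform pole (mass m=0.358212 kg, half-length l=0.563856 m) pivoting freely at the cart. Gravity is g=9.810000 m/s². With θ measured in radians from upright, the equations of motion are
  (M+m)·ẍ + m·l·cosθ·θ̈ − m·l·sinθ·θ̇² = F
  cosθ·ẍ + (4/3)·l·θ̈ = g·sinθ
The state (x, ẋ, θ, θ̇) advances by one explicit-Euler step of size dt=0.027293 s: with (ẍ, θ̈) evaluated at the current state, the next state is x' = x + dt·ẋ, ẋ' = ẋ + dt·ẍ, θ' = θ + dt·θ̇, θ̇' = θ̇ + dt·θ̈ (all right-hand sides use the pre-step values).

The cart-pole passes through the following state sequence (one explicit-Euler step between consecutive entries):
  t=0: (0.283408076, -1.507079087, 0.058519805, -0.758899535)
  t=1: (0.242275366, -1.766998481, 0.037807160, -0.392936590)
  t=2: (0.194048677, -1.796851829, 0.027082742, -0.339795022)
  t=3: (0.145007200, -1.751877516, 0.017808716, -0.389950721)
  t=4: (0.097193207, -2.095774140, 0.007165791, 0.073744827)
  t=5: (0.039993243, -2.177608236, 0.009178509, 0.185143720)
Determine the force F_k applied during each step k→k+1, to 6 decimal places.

F_0 = -9.772087 N
F_1 = -1.040323 N
F_2 = 1.785852 N
F_3 = -13.067056 N
F_4 = -3.101399 N

step 0→1:
  ẍ = (ẋ'−ẋ)/dt = (-1.766998481−-1.507079087)/0.027293 = -9.523299
  θ̈ = (θ̇'−θ̇)/dt = (-0.392936590−-0.758899535)/0.027293 = 13.408674
  sinθ=0.058486, cosθ=0.998288
  F = (M+m)·ẍ + m·l·cosθ·θ̈ − m·l·sinθ·θ̇² = -12.468931 + 2.703648 − 0.006803 = -9.772087
step 1→2:
  ẍ = (ẋ'−ẋ)/dt = (-1.796851829−-1.766998481)/0.027293 = -1.093810
  θ̈ = (θ̇'−θ̇)/dt = (-0.339795022−-0.392936590)/0.027293 = 1.947077
  sinθ=0.037798, cosθ=0.999285
  F = (M+m)·ẍ + m·l·cosθ·θ̈ − m·l·sinθ·θ̇² = -1.432134 + 0.392990 − 0.001179 = -1.040323
step 2→3:
  ẍ = (ẋ'−ẋ)/dt = (-1.751877516−-1.796851829)/0.027293 = 1.647833
  θ̈ = (θ̇'−θ̇)/dt = (-0.389950721−-0.339795022)/0.027293 = -1.837676
  sinθ=0.027079, cosθ=0.999633
  F = (M+m)·ẍ + m·l·cosθ·θ̈ − m·l·sinθ·θ̇² = 2.157521 + -0.371038 − 0.000632 = 1.785852
step 3→4:
  ẍ = (ẋ'−ẋ)/dt = (-2.095774140−-1.751877516)/0.027293 = -12.600177
  θ̈ = (θ̇'−θ̇)/dt = (0.073744827−-0.389950721)/0.027293 = 16.989541
  sinθ=0.017808, cosθ=0.999841
  F = (M+m)·ẍ + m·l·cosθ·θ̈ − m·l·sinθ·θ̇² = -16.497512 + 3.431003 − 0.000547 = -13.067056
step 4→5:
  ẍ = (ẋ'−ẋ)/dt = (-2.177608236−-2.095774140)/0.027293 = -2.998355
  θ̈ = (θ̇'−θ̇)/dt = (0.185143720−0.073744827)/0.027293 = 4.081592
  sinθ=0.007166, cosθ=0.999974
  F = (M+m)·ẍ + m·l·cosθ·θ̈ − m·l·sinθ·θ̇² = -3.925770 + 0.824379 − 0.000008 = -3.101399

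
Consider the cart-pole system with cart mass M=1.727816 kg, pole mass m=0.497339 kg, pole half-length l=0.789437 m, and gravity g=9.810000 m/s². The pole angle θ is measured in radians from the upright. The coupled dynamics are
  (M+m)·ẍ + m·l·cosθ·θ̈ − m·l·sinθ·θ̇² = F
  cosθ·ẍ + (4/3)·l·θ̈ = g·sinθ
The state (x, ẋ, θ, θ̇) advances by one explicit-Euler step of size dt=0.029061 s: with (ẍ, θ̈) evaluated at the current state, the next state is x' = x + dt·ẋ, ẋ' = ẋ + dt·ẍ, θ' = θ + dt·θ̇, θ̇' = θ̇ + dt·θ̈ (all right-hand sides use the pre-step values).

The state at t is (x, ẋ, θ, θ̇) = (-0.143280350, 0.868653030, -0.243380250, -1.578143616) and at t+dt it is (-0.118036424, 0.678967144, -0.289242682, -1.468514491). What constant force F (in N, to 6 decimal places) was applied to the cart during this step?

ẍ = (ẋ'−ẋ)/dt = (0.678967144−0.868653030)/0.029061 = -6.527163
θ̈ = (θ̇'−θ̇)/dt = (-1.468514491−-1.578143616)/0.029061 = 3.772380
sinθ=-0.240985, cosθ=0.970529
F = (M+m)·ẍ + m·l·cosθ·θ̈ − m·l·sinθ·θ̇² = -14.523950 + 1.437454 − -0.235642 = -12.850854

F = -12.850854 N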